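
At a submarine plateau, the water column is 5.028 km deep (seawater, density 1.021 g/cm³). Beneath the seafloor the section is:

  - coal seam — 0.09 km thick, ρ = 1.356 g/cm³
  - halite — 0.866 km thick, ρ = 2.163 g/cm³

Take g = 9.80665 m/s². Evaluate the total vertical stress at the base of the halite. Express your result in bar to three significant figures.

seawater: 1021 kg/m³ × 9.80665 m/s² × 5028 m = 5.034×10^7 Pa = 503.4 bar
coal seam: 1356 kg/m³ × 9.80665 m/s² × 90 m = 1.197×10^6 Pa = 11.97 bar
halite: 2163 kg/m³ × 9.80665 m/s² × 866 m = 1.837×10^7 Pa = 183.7 bar
Total = 503.4 + 11.97 + 183.7 = 699.10 bar

699 bar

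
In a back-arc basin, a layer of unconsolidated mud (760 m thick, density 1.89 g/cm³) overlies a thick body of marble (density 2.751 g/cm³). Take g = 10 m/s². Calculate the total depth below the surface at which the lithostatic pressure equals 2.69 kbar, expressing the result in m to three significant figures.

10000 m

Pressure at base of upper layers: 1890×10×760 = 1.436×10^7 Pa = 0.1436 kbar
Remaining pressure to be supplied by marble: 2.690×10^8 − 1.436×10^7 = 2.546×10^8 Pa
Additional depth in marble = 2.546×10^8 Pa / (2751 kg/m³ × 10 m/s²) = 9256.1 m
Total depth = 760 m + 9256.1 m = 10016 m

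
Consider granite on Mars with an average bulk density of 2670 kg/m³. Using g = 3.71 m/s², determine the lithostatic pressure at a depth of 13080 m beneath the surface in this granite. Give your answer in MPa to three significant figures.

130 MPa

granite: 2670 kg/m³ × 3.71 m/s² × 13080 m = 1.296×10^8 Pa = 129.6 MPa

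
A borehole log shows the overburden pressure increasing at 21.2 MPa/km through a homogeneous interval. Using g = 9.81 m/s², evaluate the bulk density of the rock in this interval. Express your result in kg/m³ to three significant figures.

2160 kg/m³

ρ = (dP/dz)/g = 21.2 MPa/km / 9.81 m/s² = 21200 Pa/m / 9.81 m/s² = 2161.1 kg/m³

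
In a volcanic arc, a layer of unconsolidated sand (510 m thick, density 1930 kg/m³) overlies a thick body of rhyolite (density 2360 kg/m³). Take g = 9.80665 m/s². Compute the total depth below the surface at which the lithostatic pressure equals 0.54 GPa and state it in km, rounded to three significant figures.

Pressure at base of upper layers: 1930×9.80665×510 = 9.653×10^6 Pa = 9.653×10^-3 GPa
Remaining pressure to be supplied by rhyolite: 5.400×10^8 − 9.653×10^6 = 5.303×10^8 Pa
Additional depth in rhyolite = 5.303×10^8 Pa / (2360 kg/m³ × 9.80665 m/s²) = 22915 m
Total depth = 510 m + 22915 m = 23425 m
= 23.425 km

23.4 km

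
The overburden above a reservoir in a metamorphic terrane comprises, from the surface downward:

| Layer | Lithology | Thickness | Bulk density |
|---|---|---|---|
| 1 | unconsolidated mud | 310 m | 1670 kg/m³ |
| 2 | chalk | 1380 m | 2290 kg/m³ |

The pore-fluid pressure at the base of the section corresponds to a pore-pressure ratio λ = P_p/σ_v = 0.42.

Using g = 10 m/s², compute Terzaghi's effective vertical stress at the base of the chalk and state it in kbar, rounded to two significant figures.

0.21 kbar

Overburden (lithostatic) stress σ_v:
unconsolidated mud: 1670 kg/m³ × 10 m/s² × 310 m = 5.177×10^6 Pa = 5.177 MPa
chalk: 2290 kg/m³ × 10 m/s² × 1380 m = 3.160×10^7 Pa = 31.60 MPa
Total = 5.177 + 31.60 = 36.779 MPa
Pore pressure P_p = λ·σ_v = 0.42 × 36.78 MPa = 15.45 MPa
Effective stress σ' = σ_v − P_p = 36.78 − 15.45 = 21.332 MPa = 0.21332 kbar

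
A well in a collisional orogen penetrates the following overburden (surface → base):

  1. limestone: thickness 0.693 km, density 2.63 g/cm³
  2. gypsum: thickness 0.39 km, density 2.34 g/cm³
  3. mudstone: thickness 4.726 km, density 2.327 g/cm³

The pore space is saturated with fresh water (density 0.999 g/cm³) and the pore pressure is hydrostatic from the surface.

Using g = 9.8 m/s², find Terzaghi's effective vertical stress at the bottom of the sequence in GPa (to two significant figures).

0.078 GPa

Overburden (lithostatic) stress σ_v:
limestone: 2630 kg/m³ × 9.8 m/s² × 693 m = 1.786×10^7 Pa = 17.86 MPa
gypsum: 2340 kg/m³ × 9.8 m/s² × 390 m = 8.943×10^6 Pa = 8.943 MPa
mudstone: 2327 kg/m³ × 9.8 m/s² × 4726 m = 1.078×10^8 Pa = 107.8 MPa
Total = 17.86 + 8.943 + 107.8 = 134.58 MPa
Pore pressure P_p = 999 kg/m³ × 9.8 m/s² × 5809 m = 5.687×10^7 Pa = 56.87 MPa
Effective stress σ' = σ_v − P_p = 134.6 − 56.87 = 77.708 MPa = 0.077708 GPa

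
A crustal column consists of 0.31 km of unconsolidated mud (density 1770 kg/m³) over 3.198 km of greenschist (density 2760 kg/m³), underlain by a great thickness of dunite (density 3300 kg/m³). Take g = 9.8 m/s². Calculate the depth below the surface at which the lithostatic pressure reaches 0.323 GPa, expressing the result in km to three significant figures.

10.7 km

Pressure at base of upper layers: 1770×9.8×310 + 2760×9.8×3198 = 9.188×10^7 Pa = 0.09188 GPa
Remaining pressure to be supplied by dunite: 3.230×10^8 − 9.188×10^7 = 2.311×10^8 Pa
Additional depth in dunite = 2.311×10^8 Pa / (3300 kg/m³ × 9.8 m/s²) = 7146.7 m
Total depth = 3508 m + 7146.7 m = 10655 m
= 10.655 km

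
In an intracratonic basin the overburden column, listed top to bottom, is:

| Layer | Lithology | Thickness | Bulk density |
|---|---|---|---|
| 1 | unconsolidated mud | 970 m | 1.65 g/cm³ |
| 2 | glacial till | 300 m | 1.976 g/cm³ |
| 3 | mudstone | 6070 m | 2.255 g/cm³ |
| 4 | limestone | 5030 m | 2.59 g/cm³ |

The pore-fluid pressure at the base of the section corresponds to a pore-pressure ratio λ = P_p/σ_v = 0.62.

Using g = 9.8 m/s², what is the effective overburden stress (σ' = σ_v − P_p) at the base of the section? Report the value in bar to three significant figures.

1080 bar

Overburden (lithostatic) stress σ_v:
unconsolidated mud: 1650 kg/m³ × 9.8 m/s² × 970 m = 1.568×10^7 Pa = 15.68 MPa
glacial till: 1976 kg/m³ × 9.8 m/s² × 300 m = 5.809×10^6 Pa = 5.809 MPa
mudstone: 2255 kg/m³ × 9.8 m/s² × 6070 m = 1.341×10^8 Pa = 134.1 MPa
limestone: 2590 kg/m³ × 9.8 m/s² × 5030 m = 1.277×10^8 Pa = 127.7 MPa
Total = 15.68 + 5.809 + 134.1 + 127.7 = 283.31 MPa
Pore pressure P_p = λ·σ_v = 0.62 × 283.3 MPa = 175.7 MPa
Effective stress σ' = σ_v − P_p = 283.3 − 175.7 = 107.66 MPa = 1076.6 bar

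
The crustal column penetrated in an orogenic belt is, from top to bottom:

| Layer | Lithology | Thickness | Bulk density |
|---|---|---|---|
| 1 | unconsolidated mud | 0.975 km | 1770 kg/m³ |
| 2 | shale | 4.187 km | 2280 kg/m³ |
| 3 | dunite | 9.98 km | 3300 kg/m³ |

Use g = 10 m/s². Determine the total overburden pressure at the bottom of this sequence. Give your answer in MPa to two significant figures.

440 MPa

unconsolidated mud: 1770 kg/m³ × 10 m/s² × 975 m = 1.726×10^7 Pa = 17.26 MPa
shale: 2280 kg/m³ × 10 m/s² × 4187 m = 9.546×10^7 Pa = 95.46 MPa
dunite: 3300 kg/m³ × 10 m/s² × 9980 m = 3.293×10^8 Pa = 329.3 MPa
Total = 17.26 + 95.46 + 329.3 = 442.06 MPa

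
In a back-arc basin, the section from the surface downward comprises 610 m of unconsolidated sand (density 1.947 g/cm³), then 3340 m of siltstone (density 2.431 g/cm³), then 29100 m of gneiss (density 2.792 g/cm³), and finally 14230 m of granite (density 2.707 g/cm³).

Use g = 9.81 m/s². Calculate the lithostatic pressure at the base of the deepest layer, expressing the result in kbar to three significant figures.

unconsolidated sand: 1947 kg/m³ × 9.81 m/s² × 610 m = 1.165×10^7 Pa = 0.1165 kbar
siltstone: 2431 kg/m³ × 9.81 m/s² × 3340 m = 7.965×10^7 Pa = 0.7965 kbar
gneiss: 2792 kg/m³ × 9.81 m/s² × 29100 m = 7.970×10^8 Pa = 7.970 kbar
granite: 2707 kg/m³ × 9.81 m/s² × 14230 m = 3.779×10^8 Pa = 3.779 kbar
Total = 0.1165 + 0.7965 + 7.970 + 3.779 = 12.662 kbar

12.7 kbar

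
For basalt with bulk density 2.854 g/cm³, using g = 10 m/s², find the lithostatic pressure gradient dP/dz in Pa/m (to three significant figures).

dP/dz = ρg = 2854 kg/m³ × 10 m/s² = 28540 Pa/m

28500 Pa/m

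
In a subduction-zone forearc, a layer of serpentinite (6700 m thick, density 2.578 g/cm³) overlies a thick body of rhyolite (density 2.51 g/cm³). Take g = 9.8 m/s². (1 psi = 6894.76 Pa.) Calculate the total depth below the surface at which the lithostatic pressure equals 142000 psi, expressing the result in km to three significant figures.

39.6 km

Pressure at base of upper layers: 2578×9.8×6700 = 1.693×10^8 Pa = 24551 psi
Remaining pressure to be supplied by rhyolite: 9.791×10^8 − 1.693×10^8 = 8.098×10^8 Pa
Additional depth in rhyolite = 8.098×10^8 Pa / (2510 kg/m³ × 9.8 m/s²) = 32921 m
Total depth = 6700 m + 32921 m = 39621 m
= 39.621 km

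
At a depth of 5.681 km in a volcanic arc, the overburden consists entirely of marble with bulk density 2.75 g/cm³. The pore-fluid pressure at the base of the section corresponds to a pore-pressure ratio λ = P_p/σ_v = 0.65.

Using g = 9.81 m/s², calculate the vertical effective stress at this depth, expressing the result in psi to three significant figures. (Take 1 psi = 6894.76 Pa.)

7780 psi

Overburden (lithostatic) stress σ_v:
marble: 2750 kg/m³ × 9.81 m/s² × 5681 m = 1.533×10^8 Pa = 153.3 MPa
Pore pressure P_p = λ·σ_v = 0.65 × 153.3 MPa = 99.62 MPa
Effective stress σ' = σ_v − P_p = 153.3 − 99.62 = 53.641 MPa = 7779.9 psi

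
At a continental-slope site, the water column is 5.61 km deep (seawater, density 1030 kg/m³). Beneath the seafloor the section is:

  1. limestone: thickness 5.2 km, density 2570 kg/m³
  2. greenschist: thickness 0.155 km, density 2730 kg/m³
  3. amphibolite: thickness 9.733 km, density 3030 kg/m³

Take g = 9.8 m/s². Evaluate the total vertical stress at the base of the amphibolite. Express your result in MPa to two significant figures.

480 MPa

seawater: 1030 kg/m³ × 9.8 m/s² × 5610 m = 5.663×10^7 Pa = 56.63 MPa
limestone: 2570 kg/m³ × 9.8 m/s² × 5200 m = 1.310×10^8 Pa = 131.0 MPa
greenschist: 2730 kg/m³ × 9.8 m/s² × 155 m = 4.147×10^6 Pa = 4.147 MPa
amphibolite: 3030 kg/m³ × 9.8 m/s² × 9733 m = 2.890×10^8 Pa = 289.0 MPa
Total = 56.63 + 131.0 + 4.147 + 289.0 = 480.75 MPa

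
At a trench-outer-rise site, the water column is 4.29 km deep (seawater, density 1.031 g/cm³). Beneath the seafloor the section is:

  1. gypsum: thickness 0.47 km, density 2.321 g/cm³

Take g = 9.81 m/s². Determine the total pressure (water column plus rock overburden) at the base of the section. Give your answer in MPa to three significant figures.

seawater: 1031 kg/m³ × 9.81 m/s² × 4290 m = 4.339×10^7 Pa = 43.39 MPa
gypsum: 2321 kg/m³ × 9.81 m/s² × 470 m = 1.070×10^7 Pa = 10.70 MPa
Total = 43.39 + 10.70 = 54.091 MPa

54.1 MPa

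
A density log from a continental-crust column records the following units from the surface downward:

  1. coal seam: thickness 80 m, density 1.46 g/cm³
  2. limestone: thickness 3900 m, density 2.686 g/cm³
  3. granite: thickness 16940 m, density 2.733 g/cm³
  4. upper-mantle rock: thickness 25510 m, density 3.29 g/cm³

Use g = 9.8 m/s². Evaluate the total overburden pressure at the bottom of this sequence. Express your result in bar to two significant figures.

coal seam: 1460 kg/m³ × 9.8 m/s² × 80 m = 1.145×10^6 Pa = 11.45 bar
limestone: 2686 kg/m³ × 9.8 m/s² × 3900 m = 1.027×10^8 Pa = 1027 bar
granite: 2733 kg/m³ × 9.8 m/s² × 16940 m = 4.537×10^8 Pa = 4537 bar
upper-mantle rock: 3290 kg/m³ × 9.8 m/s² × 25510 m = 8.225×10^8 Pa = 8225 bar
Total = 11.45 + 1027 + 4537 + 8225 = 13800 bar

14000 bar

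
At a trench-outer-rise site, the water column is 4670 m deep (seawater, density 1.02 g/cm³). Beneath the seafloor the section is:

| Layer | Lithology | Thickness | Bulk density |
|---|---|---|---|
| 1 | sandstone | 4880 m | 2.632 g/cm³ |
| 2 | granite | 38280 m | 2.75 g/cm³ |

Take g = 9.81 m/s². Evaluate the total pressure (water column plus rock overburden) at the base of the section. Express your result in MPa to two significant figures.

1200 MPa

seawater: 1020 kg/m³ × 9.81 m/s² × 4670 m = 4.673×10^7 Pa = 46.73 MPa
sandstone: 2632 kg/m³ × 9.81 m/s² × 4880 m = 1.260×10^8 Pa = 126.0 MPa
granite: 2750 kg/m³ × 9.81 m/s² × 38280 m = 1.033×10^9 Pa = 1033 MPa
Total = 46.73 + 126.0 + 1033 = 1205.4 MPa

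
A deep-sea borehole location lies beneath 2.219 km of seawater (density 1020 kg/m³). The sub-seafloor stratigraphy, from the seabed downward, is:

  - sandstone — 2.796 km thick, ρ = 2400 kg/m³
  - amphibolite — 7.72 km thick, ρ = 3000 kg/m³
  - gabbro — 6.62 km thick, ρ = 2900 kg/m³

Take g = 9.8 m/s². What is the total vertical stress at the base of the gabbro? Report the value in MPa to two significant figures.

500 MPa

seawater: 1020 kg/m³ × 9.8 m/s² × 2219 m = 2.218×10^7 Pa = 22.18 MPa
sandstone: 2400 kg/m³ × 9.8 m/s² × 2796 m = 6.576×10^7 Pa = 65.76 MPa
amphibolite: 3000 kg/m³ × 9.8 m/s² × 7720 m = 2.270×10^8 Pa = 227.0 MPa
gabbro: 2900 kg/m³ × 9.8 m/s² × 6620 m = 1.881×10^8 Pa = 188.1 MPa
Total = 22.18 + 65.76 + 227.0 + 188.1 = 503.05 MPa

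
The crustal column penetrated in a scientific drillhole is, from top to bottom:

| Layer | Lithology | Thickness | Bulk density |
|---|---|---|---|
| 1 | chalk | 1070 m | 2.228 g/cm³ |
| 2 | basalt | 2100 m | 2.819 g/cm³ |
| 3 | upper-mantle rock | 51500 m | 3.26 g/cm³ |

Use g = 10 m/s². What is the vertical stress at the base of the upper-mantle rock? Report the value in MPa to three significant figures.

1760 MPa

chalk: 2228 kg/m³ × 10 m/s² × 1070 m = 2.384×10^7 Pa = 23.84 MPa
basalt: 2819 kg/m³ × 10 m/s² × 2100 m = 5.920×10^7 Pa = 59.20 MPa
upper-mantle rock: 3260 kg/m³ × 10 m/s² × 51500 m = 1.679×10^9 Pa = 1679 MPa
Total = 23.84 + 59.20 + 1679 = 1761.9 MPa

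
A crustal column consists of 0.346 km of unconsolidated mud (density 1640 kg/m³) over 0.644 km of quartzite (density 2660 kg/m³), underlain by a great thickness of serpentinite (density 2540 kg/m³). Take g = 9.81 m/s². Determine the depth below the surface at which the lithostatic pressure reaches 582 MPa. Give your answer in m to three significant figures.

23400 m

Pressure at base of upper layers: 1640×9.81×346 + 2660×9.81×644 = 2.237×10^7 Pa = 22.37 MPa
Remaining pressure to be supplied by serpentinite: 5.820×10^8 − 2.237×10^7 = 5.596×10^8 Pa
Additional depth in serpentinite = 5.596×10^8 Pa / (2540 kg/m³ × 9.81 m/s²) = 22459 m
Total depth = 990 m + 22459 m = 23449 m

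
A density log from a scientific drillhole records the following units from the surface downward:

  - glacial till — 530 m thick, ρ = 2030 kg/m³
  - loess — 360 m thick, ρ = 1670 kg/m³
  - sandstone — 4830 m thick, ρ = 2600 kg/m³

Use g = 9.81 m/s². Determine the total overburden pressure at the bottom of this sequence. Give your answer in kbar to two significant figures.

glacial till: 2030 kg/m³ × 9.81 m/s² × 530 m = 1.055×10^7 Pa = 0.1055 kbar
loess: 1670 kg/m³ × 9.81 m/s² × 360 m = 5.898×10^6 Pa = 0.05898 kbar
sandstone: 2600 kg/m³ × 9.81 m/s² × 4830 m = 1.232×10^8 Pa = 1.232 kbar
Total = 0.1055 + 0.05898 + 1.232 = 1.3965 kbar

1.4 kbar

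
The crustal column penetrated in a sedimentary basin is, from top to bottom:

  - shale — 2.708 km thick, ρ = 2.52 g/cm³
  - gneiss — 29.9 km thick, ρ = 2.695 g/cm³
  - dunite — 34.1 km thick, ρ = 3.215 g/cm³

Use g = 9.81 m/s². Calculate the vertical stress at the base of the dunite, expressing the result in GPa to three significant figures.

shale: 2520 kg/m³ × 9.81 m/s² × 2708 m = 6.695×10^7 Pa = 0.06695 GPa
gneiss: 2695 kg/m³ × 9.81 m/s² × 29900 m = 7.905×10^8 Pa = 0.7905 GPa
dunite: 3215 kg/m³ × 9.81 m/s² × 34100 m = 1.075×10^9 Pa = 1.075 GPa
Total = 0.06695 + 0.7905 + 1.075 = 1.9329 GPa

1.93 GPa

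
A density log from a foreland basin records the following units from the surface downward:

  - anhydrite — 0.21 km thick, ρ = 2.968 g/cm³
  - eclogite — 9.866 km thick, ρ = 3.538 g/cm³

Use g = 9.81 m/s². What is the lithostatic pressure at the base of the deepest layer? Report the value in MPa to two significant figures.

anhydrite: 2968 kg/m³ × 9.81 m/s² × 210 m = 6.114×10^6 Pa = 6.114 MPa
eclogite: 3538 kg/m³ × 9.81 m/s² × 9866 m = 3.424×10^8 Pa = 342.4 MPa
Total = 6.114 + 342.4 = 348.54 MPa

350 MPa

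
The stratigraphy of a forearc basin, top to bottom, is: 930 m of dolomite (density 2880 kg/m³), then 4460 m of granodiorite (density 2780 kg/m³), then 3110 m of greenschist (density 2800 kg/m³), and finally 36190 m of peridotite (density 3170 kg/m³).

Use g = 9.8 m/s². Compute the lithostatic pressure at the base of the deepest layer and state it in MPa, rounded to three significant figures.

dolomite: 2880 kg/m³ × 9.8 m/s² × 930 m = 2.625×10^7 Pa = 26.25 MPa
granodiorite: 2780 kg/m³ × 9.8 m/s² × 4460 m = 1.215×10^8 Pa = 121.5 MPa
greenschist: 2800 kg/m³ × 9.8 m/s² × 3110 m = 8.534×10^7 Pa = 85.34 MPa
peridotite: 3170 kg/m³ × 9.8 m/s² × 36190 m = 1.124×10^9 Pa = 1124 MPa
Total = 26.25 + 121.5 + 85.34 + 1124 = 1357.4 MPa

1360 MPa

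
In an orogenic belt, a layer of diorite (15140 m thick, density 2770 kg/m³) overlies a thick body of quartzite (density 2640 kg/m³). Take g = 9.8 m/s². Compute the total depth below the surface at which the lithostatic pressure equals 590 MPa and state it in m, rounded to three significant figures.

22100 m

Pressure at base of upper layers: 2770×9.8×15140 = 4.110×10^8 Pa = 411.0 MPa
Remaining pressure to be supplied by quartzite: 5.900×10^8 − 4.110×10^8 = 1.790×10^8 Pa
Additional depth in quartzite = 1.790×10^8 Pa / (2640 kg/m³ × 9.8 m/s²) = 6919.0 m
Total depth = 15140 m + 6919.0 m = 22059 m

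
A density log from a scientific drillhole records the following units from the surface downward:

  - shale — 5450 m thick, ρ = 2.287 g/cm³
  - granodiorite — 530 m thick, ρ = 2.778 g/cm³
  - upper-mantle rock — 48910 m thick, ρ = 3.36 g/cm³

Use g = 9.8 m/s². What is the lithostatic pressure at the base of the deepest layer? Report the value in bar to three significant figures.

17500 bar

shale: 2287 kg/m³ × 9.8 m/s² × 5450 m = 1.221×10^8 Pa = 1221 bar
granodiorite: 2778 kg/m³ × 9.8 m/s² × 530 m = 1.443×10^7 Pa = 144.3 bar
upper-mantle rock: 3360 kg/m³ × 9.8 m/s² × 48910 m = 1.611×10^9 Pa = 16105 bar
Total = 1221 + 144.3 + 16105 = 17471 bar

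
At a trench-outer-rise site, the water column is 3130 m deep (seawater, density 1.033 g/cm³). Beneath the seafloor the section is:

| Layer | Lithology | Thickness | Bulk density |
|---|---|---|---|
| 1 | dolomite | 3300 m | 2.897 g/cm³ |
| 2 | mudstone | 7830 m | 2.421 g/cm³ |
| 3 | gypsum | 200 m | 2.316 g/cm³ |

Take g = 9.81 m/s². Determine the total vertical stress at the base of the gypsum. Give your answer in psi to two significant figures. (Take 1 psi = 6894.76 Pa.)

46000 psi

seawater: 1033 kg/m³ × 9.81 m/s² × 3130 m = 3.172×10^7 Pa = 4600 psi
dolomite: 2897 kg/m³ × 9.81 m/s² × 3300 m = 9.378×10^7 Pa = 13602 psi
mudstone: 2421 kg/m³ × 9.81 m/s² × 7830 m = 1.860×10^8 Pa = 26972 psi
gypsum: 2316 kg/m³ × 9.81 m/s² × 200 m = 4.544×10^6 Pa = 659.1 psi
Total = 4600 + 13602 + 26972 + 659.1 = 45833 psi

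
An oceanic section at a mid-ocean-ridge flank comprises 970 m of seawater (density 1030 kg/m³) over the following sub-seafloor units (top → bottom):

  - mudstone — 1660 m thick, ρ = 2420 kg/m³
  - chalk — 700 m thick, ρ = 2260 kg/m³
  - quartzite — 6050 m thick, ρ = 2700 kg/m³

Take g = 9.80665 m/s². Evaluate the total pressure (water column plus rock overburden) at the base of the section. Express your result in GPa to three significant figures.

seawater: 1030 kg/m³ × 9.80665 m/s² × 970 m = 9.798×10^6 Pa = 9.798×10^-3 GPa
mudstone: 2420 kg/m³ × 9.80665 m/s² × 1660 m = 3.940×10^7 Pa = 0.03940 GPa
chalk: 2260 kg/m³ × 9.80665 m/s² × 700 m = 1.551×10^7 Pa = 0.01551 GPa
quartzite: 2700 kg/m³ × 9.80665 m/s² × 6050 m = 1.602×10^8 Pa = 0.1602 GPa
Total = 9.798×10^-3 + 0.03940 + 0.01551 + 0.1602 = 0.22490 GPa

0.225 GPa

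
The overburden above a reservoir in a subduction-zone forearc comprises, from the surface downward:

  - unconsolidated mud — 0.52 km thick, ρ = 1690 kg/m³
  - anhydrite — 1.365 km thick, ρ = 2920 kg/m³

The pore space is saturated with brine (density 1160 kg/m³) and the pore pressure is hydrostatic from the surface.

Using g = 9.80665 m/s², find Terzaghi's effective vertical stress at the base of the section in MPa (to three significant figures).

26.3 MPa

Overburden (lithostatic) stress σ_v:
unconsolidated mud: 1690 kg/m³ × 9.80665 m/s² × 520 m = 8.618×10^6 Pa = 8.618 MPa
anhydrite: 2920 kg/m³ × 9.80665 m/s² × 1365 m = 3.909×10^7 Pa = 39.09 MPa
Total = 8.618 + 39.09 = 47.705 MPa
Pore pressure P_p = 1160 kg/m³ × 9.80665 m/s² × 1885 m = 2.144×10^7 Pa = 21.44 MPa
Effective stress σ' = σ_v − P_p = 47.71 − 21.44 = 26.262 MPa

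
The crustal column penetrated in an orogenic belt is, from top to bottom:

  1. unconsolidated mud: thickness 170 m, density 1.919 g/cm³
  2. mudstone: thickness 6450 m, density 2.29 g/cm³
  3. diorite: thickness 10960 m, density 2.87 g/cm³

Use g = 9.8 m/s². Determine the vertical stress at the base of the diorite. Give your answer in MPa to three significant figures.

456 MPa

unconsolidated mud: 1919 kg/m³ × 9.8 m/s² × 170 m = 3.197×10^6 Pa = 3.197 MPa
mudstone: 2290 kg/m³ × 9.8 m/s² × 6450 m = 1.448×10^8 Pa = 144.8 MPa
diorite: 2870 kg/m³ × 9.8 m/s² × 10960 m = 3.083×10^8 Pa = 308.3 MPa
Total = 3.197 + 144.8 + 308.3 = 456.21 MPa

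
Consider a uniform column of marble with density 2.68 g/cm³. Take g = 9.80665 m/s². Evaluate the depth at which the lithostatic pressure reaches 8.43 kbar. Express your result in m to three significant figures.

h = P/(ρg) = 8.43 kbar / (2680 kg/m³ × 9.80665 m/s²) = 8.430×10^8 Pa / 26282 Pa/m = 32075 m

32100 m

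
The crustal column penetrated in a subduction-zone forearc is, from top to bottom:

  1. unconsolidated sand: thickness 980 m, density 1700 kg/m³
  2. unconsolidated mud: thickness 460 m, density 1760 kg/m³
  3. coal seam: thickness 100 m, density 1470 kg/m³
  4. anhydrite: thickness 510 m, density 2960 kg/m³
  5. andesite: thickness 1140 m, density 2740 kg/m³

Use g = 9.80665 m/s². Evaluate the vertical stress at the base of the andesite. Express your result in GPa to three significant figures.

0.0712 GPa

unconsolidated sand: 1700 kg/m³ × 9.80665 m/s² × 980 m = 1.634×10^7 Pa = 0.01634 GPa
unconsolidated mud: 1760 kg/m³ × 9.80665 m/s² × 460 m = 7.939×10^6 Pa = 7.939×10^-3 GPa
coal seam: 1470 kg/m³ × 9.80665 m/s² × 100 m = 1.442×10^6 Pa = 1.442×10^-3 GPa
anhydrite: 2960 kg/m³ × 9.80665 m/s² × 510 m = 1.480×10^7 Pa = 0.01480 GPa
andesite: 2740 kg/m³ × 9.80665 m/s² × 1140 m = 3.063×10^7 Pa = 0.03063 GPa
Total = 0.01634 + 7.939×10^-3 + 1.442×10^-3 + 0.01480 + 0.03063 = 0.071155 GPa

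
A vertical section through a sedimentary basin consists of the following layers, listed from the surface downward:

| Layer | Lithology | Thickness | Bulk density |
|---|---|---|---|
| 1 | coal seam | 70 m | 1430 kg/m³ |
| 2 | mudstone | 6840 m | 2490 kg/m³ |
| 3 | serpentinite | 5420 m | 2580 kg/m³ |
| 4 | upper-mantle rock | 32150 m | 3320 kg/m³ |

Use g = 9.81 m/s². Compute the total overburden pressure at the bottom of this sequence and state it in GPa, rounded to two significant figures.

1.4 GPa

coal seam: 1430 kg/m³ × 9.81 m/s² × 70 m = 9.820×10^5 Pa = 9.820×10^-4 GPa
mudstone: 2490 kg/m³ × 9.81 m/s² × 6840 m = 1.671×10^8 Pa = 0.1671 GPa
serpentinite: 2580 kg/m³ × 9.81 m/s² × 5420 m = 1.372×10^8 Pa = 0.1372 GPa
upper-mantle rock: 3320 kg/m³ × 9.81 m/s² × 32150 m = 1.047×10^9 Pa = 1.047 GPa
Total = 9.820×10^-4 + 0.1671 + 0.1372 + 1.047 = 1.3523 GPa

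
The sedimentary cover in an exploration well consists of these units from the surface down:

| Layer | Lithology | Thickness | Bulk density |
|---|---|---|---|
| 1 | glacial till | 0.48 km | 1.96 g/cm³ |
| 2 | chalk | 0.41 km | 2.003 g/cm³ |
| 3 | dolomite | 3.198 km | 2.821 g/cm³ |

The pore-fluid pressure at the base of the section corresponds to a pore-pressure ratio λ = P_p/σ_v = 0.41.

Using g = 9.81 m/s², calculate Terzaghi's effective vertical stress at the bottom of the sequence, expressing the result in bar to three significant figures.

Overburden (lithostatic) stress σ_v:
glacial till: 1960 kg/m³ × 9.81 m/s² × 480 m = 9.229×10^6 Pa = 9.229 MPa
chalk: 2003 kg/m³ × 9.81 m/s² × 410 m = 8.056×10^6 Pa = 8.056 MPa
dolomite: 2821 kg/m³ × 9.81 m/s² × 3198 m = 8.850×10^7 Pa = 88.50 MPa
Total = 9.229 + 8.056 + 88.50 = 105.79 MPa
Pore pressure P_p = λ·σ_v = 0.41 × 105.8 MPa = 43.37 MPa
Effective stress σ' = σ_v − P_p = 105.8 − 43.37 = 62.414 MPa = 624.14 bar

624 bar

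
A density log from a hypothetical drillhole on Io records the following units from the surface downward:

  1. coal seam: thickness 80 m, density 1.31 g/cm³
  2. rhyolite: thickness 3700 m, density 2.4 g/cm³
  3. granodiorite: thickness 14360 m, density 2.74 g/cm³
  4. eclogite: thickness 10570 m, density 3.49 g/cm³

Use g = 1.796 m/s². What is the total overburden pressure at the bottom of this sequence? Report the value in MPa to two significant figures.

150 MPa

coal seam: 1310 kg/m³ × 1.796 m/s² × 80 m = 1.882×10^5 Pa = 0.1882 MPa
rhyolite: 2400 kg/m³ × 1.796 m/s² × 3700 m = 1.595×10^7 Pa = 15.95 MPa
granodiorite: 2740 kg/m³ × 1.796 m/s² × 14360 m = 7.067×10^7 Pa = 70.67 MPa
eclogite: 3490 kg/m³ × 1.796 m/s² × 10570 m = 6.625×10^7 Pa = 66.25 MPa
Total = 0.1882 + 15.95 + 70.67 + 66.25 = 153.06 MPa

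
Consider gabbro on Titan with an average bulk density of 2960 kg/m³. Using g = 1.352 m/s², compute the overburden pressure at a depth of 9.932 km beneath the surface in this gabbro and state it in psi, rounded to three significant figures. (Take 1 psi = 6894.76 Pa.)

gabbro: 2960 kg/m³ × 1.352 m/s² × 9932 m = 3.975×10^7 Pa = 5765 psi

5760 psi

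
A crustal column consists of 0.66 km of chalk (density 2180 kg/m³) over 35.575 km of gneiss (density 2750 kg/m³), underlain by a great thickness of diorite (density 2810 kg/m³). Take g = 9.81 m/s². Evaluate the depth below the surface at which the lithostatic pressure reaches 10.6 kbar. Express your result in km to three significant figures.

39.4 km

Pressure at base of upper layers: 2180×9.81×660 + 2750×9.81×35575 = 9.738×10^8 Pa = 9.738 kbar
Remaining pressure to be supplied by diorite: 1.060×10^9 − 9.738×10^8 = 8.616×10^7 Pa
Additional depth in diorite = 8.616×10^7 Pa / (2810 kg/m³ × 9.81 m/s²) = 3125.6 m
Total depth = 36235 m + 3125.6 m = 39361 m
= 39.361 km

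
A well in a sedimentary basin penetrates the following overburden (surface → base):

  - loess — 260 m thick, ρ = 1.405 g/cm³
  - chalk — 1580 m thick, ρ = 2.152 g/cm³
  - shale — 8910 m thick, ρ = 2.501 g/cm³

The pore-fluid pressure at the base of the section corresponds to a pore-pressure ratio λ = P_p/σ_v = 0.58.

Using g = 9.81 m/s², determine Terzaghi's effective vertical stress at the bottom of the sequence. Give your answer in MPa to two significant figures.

Overburden (lithostatic) stress σ_v:
loess: 1405 kg/m³ × 9.81 m/s² × 260 m = 3.584×10^6 Pa = 3.584 MPa
chalk: 2152 kg/m³ × 9.81 m/s² × 1580 m = 3.336×10^7 Pa = 33.36 MPa
shale: 2501 kg/m³ × 9.81 m/s² × 8910 m = 2.186×10^8 Pa = 218.6 MPa
Total = 3.584 + 33.36 + 218.6 = 255.54 MPa
Pore pressure P_p = λ·σ_v = 0.58 × 255.5 MPa = 148.2 MPa
Effective stress σ' = σ_v − P_p = 255.5 − 148.2 = 107.33 MPa

110 MPa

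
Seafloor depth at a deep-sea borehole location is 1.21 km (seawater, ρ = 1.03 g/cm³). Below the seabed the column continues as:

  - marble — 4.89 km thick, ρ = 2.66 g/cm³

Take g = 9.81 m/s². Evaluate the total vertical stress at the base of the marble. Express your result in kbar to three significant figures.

seawater: 1030 kg/m³ × 9.81 m/s² × 1210 m = 1.223×10^7 Pa = 0.1223 kbar
marble: 2660 kg/m³ × 9.81 m/s² × 4890 m = 1.276×10^8 Pa = 1.276 kbar
Total = 0.1223 + 1.276 = 1.3983 kbar

1.40 kbar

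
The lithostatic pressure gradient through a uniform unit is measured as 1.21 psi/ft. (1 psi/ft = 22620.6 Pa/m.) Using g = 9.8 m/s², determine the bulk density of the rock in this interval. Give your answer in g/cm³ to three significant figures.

2.79 g/cm³

ρ = (dP/dz)/g = 1.21 psi/ft / 9.8 m/s² = 27371 Pa/m / 9.8 m/s² = 2793.0 kg/m³
= 2.793 g/cm³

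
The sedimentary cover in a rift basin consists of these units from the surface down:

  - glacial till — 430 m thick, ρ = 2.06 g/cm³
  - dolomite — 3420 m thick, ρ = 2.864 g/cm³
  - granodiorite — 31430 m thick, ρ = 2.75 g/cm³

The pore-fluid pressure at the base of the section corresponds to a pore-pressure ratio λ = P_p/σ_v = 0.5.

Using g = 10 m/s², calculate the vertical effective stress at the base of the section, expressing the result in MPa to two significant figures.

490 MPa

Overburden (lithostatic) stress σ_v:
glacial till: 2060 kg/m³ × 10 m/s² × 430 m = 8.858×10^6 Pa = 8.858 MPa
dolomite: 2864 kg/m³ × 10 m/s² × 3420 m = 9.795×10^7 Pa = 97.95 MPa
granodiorite: 2750 kg/m³ × 10 m/s² × 31430 m = 8.643×10^8 Pa = 864.3 MPa
Total = 8.858 + 97.95 + 864.3 = 971.13 MPa
Pore pressure P_p = λ·σ_v = 0.5 × 971.1 MPa = 485.6 MPa
Effective stress σ' = σ_v − P_p = 971.1 − 485.6 = 485.57 MPa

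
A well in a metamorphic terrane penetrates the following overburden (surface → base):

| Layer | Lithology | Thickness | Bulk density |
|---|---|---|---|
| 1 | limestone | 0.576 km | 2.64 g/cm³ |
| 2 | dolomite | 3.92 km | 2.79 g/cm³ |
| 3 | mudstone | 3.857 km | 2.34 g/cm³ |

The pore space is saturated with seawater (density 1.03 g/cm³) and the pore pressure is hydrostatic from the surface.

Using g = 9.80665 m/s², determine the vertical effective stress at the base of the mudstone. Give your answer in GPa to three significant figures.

0.126 GPa

Overburden (lithostatic) stress σ_v:
limestone: 2640 kg/m³ × 9.80665 m/s² × 576 m = 1.491×10^7 Pa = 14.91 MPa
dolomite: 2790 kg/m³ × 9.80665 m/s² × 3920 m = 1.073×10^8 Pa = 107.3 MPa
mudstone: 2340 kg/m³ × 9.80665 m/s² × 3857 m = 8.851×10^7 Pa = 88.51 MPa
Total = 14.91 + 107.3 + 88.51 = 210.67 MPa
Pore pressure P_p = 1030 kg/m³ × 9.80665 m/s² × 8353 m = 8.437×10^7 Pa = 84.37 MPa
Effective stress σ' = σ_v − P_p = 210.7 − 84.37 = 126.30 MPa = 0.12630 GPa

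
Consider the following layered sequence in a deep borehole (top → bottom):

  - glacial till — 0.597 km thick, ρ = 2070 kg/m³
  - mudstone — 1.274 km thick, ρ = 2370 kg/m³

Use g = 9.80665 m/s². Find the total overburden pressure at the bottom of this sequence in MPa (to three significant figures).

glacial till: 2070 kg/m³ × 9.80665 m/s² × 597 m = 1.212×10^7 Pa = 12.12 MPa
mudstone: 2370 kg/m³ × 9.80665 m/s² × 1274 m = 2.961×10^7 Pa = 29.61 MPa
Total = 12.12 + 29.61 = 41.729 MPa

41.7 MPa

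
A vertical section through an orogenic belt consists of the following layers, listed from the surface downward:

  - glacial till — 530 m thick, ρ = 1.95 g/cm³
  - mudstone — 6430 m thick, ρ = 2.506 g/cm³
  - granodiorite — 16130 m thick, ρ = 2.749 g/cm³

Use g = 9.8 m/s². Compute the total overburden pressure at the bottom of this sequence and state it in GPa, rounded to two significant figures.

glacial till: 1950 kg/m³ × 9.8 m/s² × 530 m = 1.013×10^7 Pa = 0.01013 GPa
mudstone: 2506 kg/m³ × 9.8 m/s² × 6430 m = 1.579×10^8 Pa = 0.1579 GPa
granodiorite: 2749 kg/m³ × 9.8 m/s² × 16130 m = 4.345×10^8 Pa = 0.4345 GPa
Total = 0.01013 + 0.1579 + 0.4345 = 0.60259 GPa

0.60 GPa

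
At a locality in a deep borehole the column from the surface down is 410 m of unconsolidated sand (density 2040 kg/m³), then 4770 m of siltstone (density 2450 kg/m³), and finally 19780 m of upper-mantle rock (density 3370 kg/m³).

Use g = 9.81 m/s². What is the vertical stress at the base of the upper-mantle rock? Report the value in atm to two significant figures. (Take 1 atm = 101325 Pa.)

unconsolidated sand: 2040 kg/m³ × 9.81 m/s² × 410 m = 8.205×10^6 Pa = 80.98 atm
siltstone: 2450 kg/m³ × 9.81 m/s² × 4770 m = 1.146×10^8 Pa = 1131 atm
upper-mantle rock: 3370 kg/m³ × 9.81 m/s² × 19780 m = 6.539×10^8 Pa = 6454 atm
Total = 80.98 + 1131 + 6454 = 7666.1 atm

7700 atm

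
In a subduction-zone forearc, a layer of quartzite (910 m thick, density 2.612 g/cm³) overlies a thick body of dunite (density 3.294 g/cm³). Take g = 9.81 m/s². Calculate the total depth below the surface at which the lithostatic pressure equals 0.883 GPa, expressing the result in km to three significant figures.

Pressure at base of upper layers: 2612×9.81×910 = 2.332×10^7 Pa = 0.02332 GPa
Remaining pressure to be supplied by dunite: 8.830×10^8 − 2.332×10^7 = 8.597×10^8 Pa
Additional depth in dunite = 8.597×10^8 Pa / (3294 kg/m³ × 9.81 m/s²) = 26604 m
Total depth = 910 m + 26604 m = 27514 m
= 27.514 km

27.5 km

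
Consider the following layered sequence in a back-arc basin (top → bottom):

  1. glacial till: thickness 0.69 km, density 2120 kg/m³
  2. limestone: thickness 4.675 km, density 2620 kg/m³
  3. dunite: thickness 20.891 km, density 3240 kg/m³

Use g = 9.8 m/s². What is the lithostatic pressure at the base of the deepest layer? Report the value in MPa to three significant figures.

798 MPa

glacial till: 2120 kg/m³ × 9.8 m/s² × 690 m = 1.434×10^7 Pa = 14.34 MPa
limestone: 2620 kg/m³ × 9.8 m/s² × 4675 m = 1.200×10^8 Pa = 120.0 MPa
dunite: 3240 kg/m³ × 9.8 m/s² × 20891 m = 6.633×10^8 Pa = 663.3 MPa
Total = 14.34 + 120.0 + 663.3 = 797.70 MPa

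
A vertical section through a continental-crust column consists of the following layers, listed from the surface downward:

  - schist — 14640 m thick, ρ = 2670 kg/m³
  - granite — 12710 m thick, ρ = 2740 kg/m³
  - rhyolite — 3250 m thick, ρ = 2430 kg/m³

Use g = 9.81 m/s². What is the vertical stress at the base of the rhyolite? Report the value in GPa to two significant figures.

0.80 GPa

schist: 2670 kg/m³ × 9.81 m/s² × 14640 m = 3.835×10^8 Pa = 0.3835 GPa
granite: 2740 kg/m³ × 9.81 m/s² × 12710 m = 3.416×10^8 Pa = 0.3416 GPa
rhyolite: 2430 kg/m³ × 9.81 m/s² × 3250 m = 7.747×10^7 Pa = 0.07747 GPa
Total = 0.3835 + 0.3416 + 0.07747 = 0.80257 GPa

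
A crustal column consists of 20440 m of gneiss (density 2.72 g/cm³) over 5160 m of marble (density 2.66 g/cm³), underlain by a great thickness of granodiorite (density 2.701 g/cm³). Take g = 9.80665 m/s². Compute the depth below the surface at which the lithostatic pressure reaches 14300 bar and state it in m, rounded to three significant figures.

Pressure at base of upper layers: 2720×9.80665×20440 + 2660×9.80665×5160 = 6.798×10^8 Pa = 6798 bar
Remaining pressure to be supplied by granodiorite: 1.430×10^9 − 6.798×10^8 = 7.502×10^8 Pa
Additional depth in granodiorite = 7.502×10^8 Pa / (2701 kg/m³ × 9.80665 m/s²) = 28322 m
Total depth = 25600 m + 28322 m = 53922 m

53900 m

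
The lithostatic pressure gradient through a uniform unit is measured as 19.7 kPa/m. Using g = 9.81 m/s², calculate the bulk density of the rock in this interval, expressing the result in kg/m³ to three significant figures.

ρ = (dP/dz)/g = 19.7 kPa/m / 9.81 m/s² = 19700 Pa/m / 9.81 m/s² = 2008.2 kg/m³

2010 kg/m³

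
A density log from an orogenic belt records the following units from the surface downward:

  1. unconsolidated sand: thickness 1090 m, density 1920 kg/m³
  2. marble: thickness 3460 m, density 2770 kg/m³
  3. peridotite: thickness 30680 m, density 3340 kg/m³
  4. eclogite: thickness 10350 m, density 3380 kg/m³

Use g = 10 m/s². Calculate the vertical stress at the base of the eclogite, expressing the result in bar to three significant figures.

14900 bar

unconsolidated sand: 1920 kg/m³ × 10 m/s² × 1090 m = 2.093×10^7 Pa = 209.3 bar
marble: 2770 kg/m³ × 10 m/s² × 3460 m = 9.584×10^7 Pa = 958.4 bar
peridotite: 3340 kg/m³ × 10 m/s² × 30680 m = 1.025×10^9 Pa = 10247 bar
eclogite: 3380 kg/m³ × 10 m/s² × 10350 m = 3.498×10^8 Pa = 3498 bar
Total = 209.3 + 958.4 + 10247 + 3498 = 14913 bar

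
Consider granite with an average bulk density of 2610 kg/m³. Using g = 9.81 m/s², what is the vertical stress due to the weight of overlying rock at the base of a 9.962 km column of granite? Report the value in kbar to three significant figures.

granite: 2610 kg/m³ × 9.81 m/s² × 9962 m = 2.551×10^8 Pa = 2.551 kbar

2.55 kbar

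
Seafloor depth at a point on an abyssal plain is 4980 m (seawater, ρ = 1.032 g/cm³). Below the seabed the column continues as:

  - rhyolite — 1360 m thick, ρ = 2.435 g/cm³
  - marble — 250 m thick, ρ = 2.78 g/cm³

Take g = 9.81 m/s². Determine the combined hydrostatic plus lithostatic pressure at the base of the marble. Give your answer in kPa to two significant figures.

90000 kPa

seawater: 1032 kg/m³ × 9.81 m/s² × 4980 m = 5.042×10^7 Pa = 50417 kPa
rhyolite: 2435 kg/m³ × 9.81 m/s² × 1360 m = 3.249×10^7 Pa = 32487 kPa
marble: 2780 kg/m³ × 9.81 m/s² × 250 m = 6.818×10^6 Pa = 6818 kPa
Total = 50417 + 32487 + 6818 = 89722 kPa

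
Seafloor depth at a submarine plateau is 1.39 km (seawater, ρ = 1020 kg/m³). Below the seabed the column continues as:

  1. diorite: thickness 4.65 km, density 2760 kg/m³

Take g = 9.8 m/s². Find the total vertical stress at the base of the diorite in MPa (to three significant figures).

seawater: 1020 kg/m³ × 9.8 m/s² × 1390 m = 1.389×10^7 Pa = 13.89 MPa
diorite: 2760 kg/m³ × 9.8 m/s² × 4650 m = 1.258×10^8 Pa = 125.8 MPa
Total = 13.89 + 125.8 = 139.67 MPa

140 MPa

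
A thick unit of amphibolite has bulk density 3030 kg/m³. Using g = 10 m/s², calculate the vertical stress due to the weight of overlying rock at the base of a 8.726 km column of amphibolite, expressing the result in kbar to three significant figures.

2.64 kbar

amphibolite: 3030 kg/m³ × 10 m/s² × 8726 m = 2.644×10^8 Pa = 2.644 kbar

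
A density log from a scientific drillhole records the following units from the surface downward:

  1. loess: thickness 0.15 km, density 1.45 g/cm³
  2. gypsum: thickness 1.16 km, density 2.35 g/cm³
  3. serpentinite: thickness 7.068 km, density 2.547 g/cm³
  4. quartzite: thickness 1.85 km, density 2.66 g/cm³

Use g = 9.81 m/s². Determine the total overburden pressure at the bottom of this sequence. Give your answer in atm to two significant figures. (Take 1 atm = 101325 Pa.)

loess: 1450 kg/m³ × 9.81 m/s² × 150 m = 2.134×10^6 Pa = 21.06 atm
gypsum: 2350 kg/m³ × 9.81 m/s² × 1160 m = 2.674×10^7 Pa = 263.9 atm
serpentinite: 2547 kg/m³ × 9.81 m/s² × 7068 m = 1.766×10^8 Pa = 1743 atm
quartzite: 2660 kg/m³ × 9.81 m/s² × 1850 m = 4.828×10^7 Pa = 476.4 atm
Total = 21.06 + 263.9 + 1743 + 476.4 = 2504.3 atm

2500 atm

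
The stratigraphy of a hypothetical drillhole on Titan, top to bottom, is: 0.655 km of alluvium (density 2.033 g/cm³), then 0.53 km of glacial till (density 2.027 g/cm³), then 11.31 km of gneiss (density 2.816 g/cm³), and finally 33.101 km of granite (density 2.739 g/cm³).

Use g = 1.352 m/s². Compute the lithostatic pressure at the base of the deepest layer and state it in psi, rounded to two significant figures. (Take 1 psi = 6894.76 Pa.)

alluvium: 2033 kg/m³ × 1.352 m/s² × 655 m = 1.800×10^6 Pa = 261.1 psi
glacial till: 2027 kg/m³ × 1.352 m/s² × 530 m = 1.452×10^6 Pa = 210.7 psi
gneiss: 2816 kg/m³ × 1.352 m/s² × 11310 m = 4.306×10^7 Pa = 6245 psi
granite: 2739 kg/m³ × 1.352 m/s² × 33101 m = 1.226×10^8 Pa = 17778 psi
Total = 261.1 + 210.7 + 6245 + 17778 = 24495 psi

24000 psi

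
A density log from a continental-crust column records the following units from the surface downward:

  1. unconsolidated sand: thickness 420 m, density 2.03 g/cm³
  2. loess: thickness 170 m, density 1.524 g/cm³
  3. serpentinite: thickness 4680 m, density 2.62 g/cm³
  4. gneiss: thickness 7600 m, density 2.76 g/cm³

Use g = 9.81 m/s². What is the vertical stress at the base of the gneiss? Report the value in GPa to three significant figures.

0.337 GPa

unconsolidated sand: 2030 kg/m³ × 9.81 m/s² × 420 m = 8.364×10^6 Pa = 8.364×10^-3 GPa
loess: 1524 kg/m³ × 9.81 m/s² × 170 m = 2.542×10^6 Pa = 2.542×10^-3 GPa
serpentinite: 2620 kg/m³ × 9.81 m/s² × 4680 m = 1.203×10^8 Pa = 0.1203 GPa
gneiss: 2760 kg/m³ × 9.81 m/s² × 7600 m = 2.058×10^8 Pa = 0.2058 GPa
Total = 8.364×10^-3 + 2.542×10^-3 + 0.1203 + 0.2058 = 0.33697 GPa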